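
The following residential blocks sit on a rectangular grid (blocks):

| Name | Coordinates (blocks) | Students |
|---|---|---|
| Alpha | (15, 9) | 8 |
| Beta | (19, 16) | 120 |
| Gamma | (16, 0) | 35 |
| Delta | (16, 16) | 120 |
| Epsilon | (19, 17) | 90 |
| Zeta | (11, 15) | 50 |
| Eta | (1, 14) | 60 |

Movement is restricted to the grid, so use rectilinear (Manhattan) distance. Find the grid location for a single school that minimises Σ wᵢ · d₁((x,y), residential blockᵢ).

Manhattan distance separates: Σwᵢ(|x−xᵢ|+|y−yᵢ|) = Σwᵢ|x−xᵢ| + Σwᵢ|y−yᵢ|, so x and y are optimised independently as 1-D weighted medians.
Total weight W = 483; half = 241.5.
x-coordinate, sorted with cumulative weight:
  x=1 (Eta, w=60) cum 60
  x=11 (Zeta, w=50) cum 110
  x=15 (Alpha, w=8) cum 118
  x=16 (Gamma, w=35) cum 153
  x=16 (Delta, w=120) cum 273  ← median
  x=19 (Beta, w=120) cum 393
  x=19 (Epsilon, w=90) cum 483
⇒ x* = 16
y-coordinate, sorted with cumulative weight:
  y=0 (Gamma, w=35) cum 35
  y=9 (Alpha, w=8) cum 43
  y=14 (Eta, w=60) cum 103
  y=15 (Zeta, w=50) cum 153
  y=16 (Beta, w=120) cum 273  ← median
  y=16 (Delta, w=120) cum 393
  y=17 (Epsilon, w=90) cum 483
⇒ y* = 16

(16, 16)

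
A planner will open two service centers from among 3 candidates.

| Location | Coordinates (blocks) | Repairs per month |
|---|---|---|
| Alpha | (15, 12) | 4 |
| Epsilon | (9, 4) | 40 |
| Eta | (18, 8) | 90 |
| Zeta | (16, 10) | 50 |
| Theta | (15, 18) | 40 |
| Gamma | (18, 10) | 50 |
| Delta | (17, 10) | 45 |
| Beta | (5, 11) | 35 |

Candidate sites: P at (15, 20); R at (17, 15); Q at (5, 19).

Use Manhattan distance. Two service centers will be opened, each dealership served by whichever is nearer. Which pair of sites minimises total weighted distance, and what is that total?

{R, Q}, total 2805

Evaluate every pair (each demand assigned to the nearer of the two):
  {R, Q}: total = 2805
  {P, R}: total = 2965
  {P, Q}: total = 4242
Best pair: {R, Q} with total 2805.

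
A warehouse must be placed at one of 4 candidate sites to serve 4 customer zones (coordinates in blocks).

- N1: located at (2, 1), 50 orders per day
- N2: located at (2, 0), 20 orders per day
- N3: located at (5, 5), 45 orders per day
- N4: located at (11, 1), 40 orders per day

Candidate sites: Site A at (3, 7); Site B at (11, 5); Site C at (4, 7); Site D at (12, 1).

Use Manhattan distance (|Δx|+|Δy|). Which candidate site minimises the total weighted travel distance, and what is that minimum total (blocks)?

Total weighted distance at each candidate:
  Site A (3, 7): total = 1250
  Site B (11, 5): total = 1360
  Site C (4, 7): total = 1235
  Site D (12, 1): total = 1255
Minimum is at Site C with total 1235 blocks.

Site C, total 1235 blocks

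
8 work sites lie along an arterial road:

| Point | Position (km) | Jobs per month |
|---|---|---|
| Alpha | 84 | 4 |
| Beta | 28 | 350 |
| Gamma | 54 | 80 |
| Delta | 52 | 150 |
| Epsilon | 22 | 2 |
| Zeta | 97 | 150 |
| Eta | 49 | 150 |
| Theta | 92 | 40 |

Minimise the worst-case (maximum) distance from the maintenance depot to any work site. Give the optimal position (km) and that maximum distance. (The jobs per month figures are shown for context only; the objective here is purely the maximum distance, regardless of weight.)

location 59.5, max distance 37.5

The 1-center on a line is the midpoint of the two extreme points: leftmost at 22, rightmost at 97.
Optimal location = (22 + 97)/2 = 59.5; maximum distance = (97 − 22)/2 = 37.5.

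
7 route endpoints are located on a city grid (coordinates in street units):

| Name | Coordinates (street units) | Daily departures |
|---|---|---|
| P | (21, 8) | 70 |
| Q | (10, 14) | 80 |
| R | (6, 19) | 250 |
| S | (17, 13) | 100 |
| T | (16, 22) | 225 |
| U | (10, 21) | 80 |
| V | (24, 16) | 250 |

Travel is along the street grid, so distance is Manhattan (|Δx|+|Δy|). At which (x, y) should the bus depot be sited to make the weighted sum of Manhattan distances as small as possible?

Manhattan distance separates: Σwᵢ(|x−xᵢ|+|y−yᵢ|) = Σwᵢ|x−xᵢ| + Σwᵢ|y−yᵢ|, so x and y are optimised independently as 1-D weighted medians.
Total weight W = 1055; half = 527.5.
x-coordinate, sorted with cumulative weight:
  x=6 (R, w=250) cum 250
  x=10 (Q, w=80) cum 330
  x=10 (U, w=80) cum 410
  x=16 (T, w=225) cum 635  ← median
  x=17 (S, w=100) cum 735
  x=21 (P, w=70) cum 805
  x=24 (V, w=250) cum 1055
⇒ x* = 16
y-coordinate, sorted with cumulative weight:
  y=8 (P, w=70) cum 70
  y=13 (S, w=100) cum 170
  y=14 (Q, w=80) cum 250
  y=16 (V, w=250) cum 500
  y=19 (R, w=250) cum 750  ← median
  y=21 (U, w=80) cum 830
  y=22 (T, w=225) cum 1055
⇒ y* = 19

(16, 19)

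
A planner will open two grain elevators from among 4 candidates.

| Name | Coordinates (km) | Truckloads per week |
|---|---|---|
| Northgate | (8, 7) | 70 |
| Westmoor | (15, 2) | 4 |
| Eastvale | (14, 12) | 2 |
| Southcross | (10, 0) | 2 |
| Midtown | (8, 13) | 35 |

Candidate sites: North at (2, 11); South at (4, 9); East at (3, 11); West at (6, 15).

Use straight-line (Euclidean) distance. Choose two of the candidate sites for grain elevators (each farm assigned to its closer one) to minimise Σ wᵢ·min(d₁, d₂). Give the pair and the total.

{South, West}, total 502.9

Evaluate every pair (each demand assigned to the nearer of the two):
  {South, West}: total = 502.9
  {South, East}: total = 596.2
  {North, South}: total = 605.7
  {East, West}: total = 650.4
  {North, West}: total = 711.3
  {North, East}: total = 744.9
Best pair: {South, West} with total 502.9.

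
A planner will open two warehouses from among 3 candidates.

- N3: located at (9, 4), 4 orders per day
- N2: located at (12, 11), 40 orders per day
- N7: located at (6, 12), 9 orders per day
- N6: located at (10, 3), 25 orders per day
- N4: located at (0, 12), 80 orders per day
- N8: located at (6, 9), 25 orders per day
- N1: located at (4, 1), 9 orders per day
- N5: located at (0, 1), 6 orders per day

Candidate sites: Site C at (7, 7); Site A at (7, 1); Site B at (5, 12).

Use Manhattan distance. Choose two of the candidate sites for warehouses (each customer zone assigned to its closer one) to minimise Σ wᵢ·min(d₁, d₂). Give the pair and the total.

Evaluate every pair (each demand assigned to the nearer of the two):
  {Site A, Site B}: total = 1043
  {Site C, Site B}: total = 1158
  {Site C, Site A}: total = 1663
Best pair: {Site A, Site B} with total 1043.

{Site A, Site B}, total 1043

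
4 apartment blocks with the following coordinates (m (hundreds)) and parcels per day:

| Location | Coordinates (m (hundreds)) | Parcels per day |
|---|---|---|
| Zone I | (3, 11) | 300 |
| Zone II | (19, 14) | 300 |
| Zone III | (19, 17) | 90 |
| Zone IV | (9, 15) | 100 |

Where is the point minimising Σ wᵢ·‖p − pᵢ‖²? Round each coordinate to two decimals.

(11.66, 13.33)

The minimiser of Σwᵢ‖p−pᵢ‖² is the weighted centroid p* = (Σwᵢpᵢ)/(Σwᵢ).
Σwᵢ = 790.
Σwᵢxᵢ = 300·3 + 300·19 + 90·19 + 100·9 = 9210.
Σwᵢyᵢ = 300·11 + 300·14 + 90·17 + 100·15 = 10530.
x* = 9210/790 = 11.66, y* = 10530/790 = 13.33.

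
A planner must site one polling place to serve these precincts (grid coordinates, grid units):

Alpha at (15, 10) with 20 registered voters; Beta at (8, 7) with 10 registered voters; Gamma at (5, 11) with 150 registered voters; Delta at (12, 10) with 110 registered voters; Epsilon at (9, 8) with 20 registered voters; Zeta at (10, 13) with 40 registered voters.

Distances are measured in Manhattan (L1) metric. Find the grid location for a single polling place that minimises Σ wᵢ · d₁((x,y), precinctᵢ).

Manhattan distance separates: Σwᵢ(|x−xᵢ|+|y−yᵢ|) = Σwᵢ|x−xᵢ| + Σwᵢ|y−yᵢ|, so x and y are optimised independently as 1-D weighted medians.
Total weight W = 350; half = 175.
x-coordinate, sorted with cumulative weight:
  x=5 (Gamma, w=150) cum 150
  x=8 (Beta, w=10) cum 160
  x=9 (Epsilon, w=20) cum 180  ← median
  x=10 (Zeta, w=40) cum 220
  x=12 (Delta, w=110) cum 330
  x=15 (Alpha, w=20) cum 350
⇒ x* = 9
y-coordinate, sorted with cumulative weight:
  y=7 (Beta, w=10) cum 10
  y=8 (Epsilon, w=20) cum 30
  y=10 (Alpha, w=20) cum 50
  y=10 (Delta, w=110) cum 160
  y=11 (Gamma, w=150) cum 310  ← median
  y=13 (Zeta, w=40) cum 350
⇒ y* = 11

(9, 11)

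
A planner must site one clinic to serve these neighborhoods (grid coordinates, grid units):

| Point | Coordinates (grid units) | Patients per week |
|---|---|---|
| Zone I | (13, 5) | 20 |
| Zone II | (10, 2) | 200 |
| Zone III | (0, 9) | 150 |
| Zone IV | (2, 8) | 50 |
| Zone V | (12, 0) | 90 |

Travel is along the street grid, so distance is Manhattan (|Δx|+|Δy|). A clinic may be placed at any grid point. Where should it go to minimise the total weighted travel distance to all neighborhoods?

Manhattan distance separates: Σwᵢ(|x−xᵢ|+|y−yᵢ|) = Σwᵢ|x−xᵢ| + Σwᵢ|y−yᵢ|, so x and y are optimised independently as 1-D weighted medians.
Total weight W = 510; half = 255.
x-coordinate, sorted with cumulative weight:
  x=0 (Zone III, w=150) cum 150
  x=2 (Zone IV, w=50) cum 200
  x=10 (Zone II, w=200) cum 400  ← median
  x=12 (Zone V, w=90) cum 490
  x=13 (Zone I, w=20) cum 510
⇒ x* = 10
y-coordinate, sorted with cumulative weight:
  y=0 (Zone V, w=90) cum 90
  y=2 (Zone II, w=200) cum 290  ← median
  y=5 (Zone I, w=20) cum 310
  y=8 (Zone IV, w=50) cum 360
  y=9 (Zone III, w=150) cum 510
⇒ y* = 2

(10, 2)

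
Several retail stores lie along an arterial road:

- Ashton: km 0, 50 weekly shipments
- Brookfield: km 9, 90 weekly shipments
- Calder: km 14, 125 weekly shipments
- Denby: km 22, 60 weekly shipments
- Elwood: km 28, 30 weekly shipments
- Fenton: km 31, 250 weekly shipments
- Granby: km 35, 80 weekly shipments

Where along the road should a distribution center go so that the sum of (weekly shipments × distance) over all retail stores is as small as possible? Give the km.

For a sum of weighted absolute distances on a line, the optimum is the weighted median (not the mean). Total weight W = 685; half-weight = 342.5.
Sort by position and accumulate weight:
  km 0 (Ashton, w=50) → cum 50
  km 9 (Brookfield, w=90) → cum 140
  km 14 (Calder, w=125) → cum 265
  km 22 (Denby, w=60) → cum 325
  km 28 (Elwood, w=30) → cum 355  ≥ 342.5 → median here
  km 31 (Fenton, w=250) → cum 605
  km 35 (Granby, w=80) → cum 685
Optimal location: km 28.

x = 28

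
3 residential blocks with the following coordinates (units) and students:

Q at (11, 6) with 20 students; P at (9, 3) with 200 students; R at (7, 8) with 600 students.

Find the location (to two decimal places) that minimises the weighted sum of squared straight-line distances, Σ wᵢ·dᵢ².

The minimiser of Σwᵢ‖p−pᵢ‖² is the weighted centroid p* = (Σwᵢpᵢ)/(Σwᵢ).
Σwᵢ = 820.
Σwᵢxᵢ = 20·11 + 200·9 + 600·7 = 6220.
Σwᵢyᵢ = 20·6 + 200·3 + 600·8 = 5520.
x* = 6220/820 = 7.59, y* = 5520/820 = 6.73.

(7.59, 6.73)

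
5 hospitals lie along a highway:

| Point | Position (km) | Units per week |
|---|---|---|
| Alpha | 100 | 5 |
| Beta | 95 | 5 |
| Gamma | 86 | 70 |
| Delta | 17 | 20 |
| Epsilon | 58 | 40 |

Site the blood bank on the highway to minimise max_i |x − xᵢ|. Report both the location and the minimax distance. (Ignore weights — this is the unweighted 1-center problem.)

The 1-center on a line is the midpoint of the two extreme points: leftmost at 17, rightmost at 100.
Optimal location = (17 + 100)/2 = 58.5; maximum distance = (100 − 17)/2 = 41.5.

location 58.5, max distance 41.5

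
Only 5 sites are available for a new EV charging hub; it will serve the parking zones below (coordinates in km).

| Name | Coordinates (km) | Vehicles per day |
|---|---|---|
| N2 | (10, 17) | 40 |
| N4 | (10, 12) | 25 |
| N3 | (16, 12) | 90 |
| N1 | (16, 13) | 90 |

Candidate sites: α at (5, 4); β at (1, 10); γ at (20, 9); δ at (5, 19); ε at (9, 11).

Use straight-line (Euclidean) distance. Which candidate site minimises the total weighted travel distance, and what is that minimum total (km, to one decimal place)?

Total weighted distance at each candidate:
  α (5, 4): total = 3296.3
  β (1, 10): total = 3425.2
  γ (20, 9): total = 1732.4
  δ (5, 19): total = 2731.6
  ε (9, 11): total = 1570.3
Minimum is at ε with total 1570.3 km.

ε, total 1570.3 km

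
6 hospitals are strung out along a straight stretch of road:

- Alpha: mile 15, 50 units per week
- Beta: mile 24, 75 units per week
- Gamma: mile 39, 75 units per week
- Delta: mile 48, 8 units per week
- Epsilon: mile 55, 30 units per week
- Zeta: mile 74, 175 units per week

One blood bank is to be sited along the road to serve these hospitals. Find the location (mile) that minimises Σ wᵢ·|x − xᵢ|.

For a sum of weighted absolute distances on a line, the optimum is the weighted median (not the mean). Total weight W = 413; half-weight = 206.5.
Sort by position and accumulate weight:
  mile 15 (Alpha, w=50) → cum 50
  mile 24 (Beta, w=75) → cum 125
  mile 39 (Gamma, w=75) → cum 200
  mile 48 (Delta, w=8) → cum 208  ≥ 206.5 → median here
  mile 55 (Epsilon, w=30) → cum 238
  mile 74 (Zeta, w=175) → cum 413
Optimal location: mile 48.

x = 48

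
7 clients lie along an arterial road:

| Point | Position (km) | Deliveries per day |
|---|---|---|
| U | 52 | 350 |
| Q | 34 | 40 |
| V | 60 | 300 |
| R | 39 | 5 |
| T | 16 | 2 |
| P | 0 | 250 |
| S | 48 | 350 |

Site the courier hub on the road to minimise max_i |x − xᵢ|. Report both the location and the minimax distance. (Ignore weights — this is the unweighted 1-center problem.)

The 1-center on a line is the midpoint of the two extreme points: leftmost at 0, rightmost at 60.
Optimal location = (0 + 60)/2 = 30; maximum distance = (60 − 0)/2 = 30.

location 30, max distance 30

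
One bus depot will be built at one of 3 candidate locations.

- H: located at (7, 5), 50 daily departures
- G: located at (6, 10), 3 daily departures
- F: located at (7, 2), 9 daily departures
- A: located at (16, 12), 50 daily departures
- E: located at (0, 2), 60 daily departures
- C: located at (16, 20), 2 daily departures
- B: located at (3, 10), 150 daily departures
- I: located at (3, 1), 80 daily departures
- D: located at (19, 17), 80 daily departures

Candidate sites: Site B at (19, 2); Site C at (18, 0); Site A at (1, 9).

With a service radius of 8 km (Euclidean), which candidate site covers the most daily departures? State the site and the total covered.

Coverage radius r = 8 km; a point is covered iff (Δx)²+(Δy)² ≤ 8² = 64.
  Site B (19, 2): covers {none} → 0
  Site C (18, 0): covers {none} → 0
  Site A (1, 9): covers {H, G, E, B} → 263
Maximum coverage at Site A: 263 daily departures.

Site A, covering 263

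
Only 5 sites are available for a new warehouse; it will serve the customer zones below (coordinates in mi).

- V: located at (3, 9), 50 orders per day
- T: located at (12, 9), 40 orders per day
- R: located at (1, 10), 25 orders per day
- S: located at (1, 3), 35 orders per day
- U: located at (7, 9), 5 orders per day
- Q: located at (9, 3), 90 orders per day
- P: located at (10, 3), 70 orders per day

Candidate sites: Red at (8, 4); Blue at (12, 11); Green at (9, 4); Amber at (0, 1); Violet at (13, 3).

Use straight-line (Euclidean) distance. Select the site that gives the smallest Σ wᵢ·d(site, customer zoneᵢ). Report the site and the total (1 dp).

Total weighted distance at each candidate:
  Red (8, 4): total = 1397.0
  Blue (12, 11): total = 2666.3
  Green (9, 4): total = 1371.9
  Amber (0, 1): total = 2905.5
  Violet (13, 3): total = 2206.1
Minimum is at Green with total 1371.9 mi.

Green, total 1371.9 mi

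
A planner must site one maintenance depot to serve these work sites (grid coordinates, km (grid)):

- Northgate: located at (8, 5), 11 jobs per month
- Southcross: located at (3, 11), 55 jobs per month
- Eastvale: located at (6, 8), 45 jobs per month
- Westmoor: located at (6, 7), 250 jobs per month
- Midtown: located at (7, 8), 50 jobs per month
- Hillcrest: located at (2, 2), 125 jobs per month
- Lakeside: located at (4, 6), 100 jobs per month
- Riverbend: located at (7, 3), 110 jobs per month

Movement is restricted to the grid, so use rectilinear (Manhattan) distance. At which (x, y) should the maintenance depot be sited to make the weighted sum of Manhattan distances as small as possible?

Manhattan distance separates: Σwᵢ(|x−xᵢ|+|y−yᵢ|) = Σwᵢ|x−xᵢ| + Σwᵢ|y−yᵢ|, so x and y are optimised independently as 1-D weighted medians.
Total weight W = 746; half = 373.
x-coordinate, sorted with cumulative weight:
  x=2 (Hillcrest, w=125) cum 125
  x=3 (Southcross, w=55) cum 180
  x=4 (Lakeside, w=100) cum 280
  x=6 (Eastvale, w=45) cum 325
  x=6 (Westmoor, w=250) cum 575  ← median
  x=7 (Midtown, w=50) cum 625
  x=7 (Riverbend, w=110) cum 735
  x=8 (Northgate, w=11) cum 746
⇒ x* = 6
y-coordinate, sorted with cumulative weight:
  y=2 (Hillcrest, w=125) cum 125
  y=3 (Riverbend, w=110) cum 235
  y=5 (Northgate, w=11) cum 246
  y=6 (Lakeside, w=100) cum 346
  y=7 (Westmoor, w=250) cum 596  ← median
  y=8 (Eastvale, w=45) cum 641
  y=8 (Midtown, w=50) cum 691
  y=11 (Southcross, w=55) cum 746
⇒ y* = 7

(6, 7)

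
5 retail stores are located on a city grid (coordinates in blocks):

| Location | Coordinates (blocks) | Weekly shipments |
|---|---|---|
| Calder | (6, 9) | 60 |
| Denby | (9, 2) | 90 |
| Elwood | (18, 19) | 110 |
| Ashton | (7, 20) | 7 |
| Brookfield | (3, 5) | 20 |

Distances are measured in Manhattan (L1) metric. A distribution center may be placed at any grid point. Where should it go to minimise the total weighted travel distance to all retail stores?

(9, 9)

Manhattan distance separates: Σwᵢ(|x−xᵢ|+|y−yᵢ|) = Σwᵢ|x−xᵢ| + Σwᵢ|y−yᵢ|, so x and y are optimised independently as 1-D weighted medians.
Total weight W = 287; half = 143.5.
x-coordinate, sorted with cumulative weight:
  x=3 (Brookfield, w=20) cum 20
  x=6 (Calder, w=60) cum 80
  x=7 (Ashton, w=7) cum 87
  x=9 (Denby, w=90) cum 177  ← median
  x=18 (Elwood, w=110) cum 287
⇒ x* = 9
y-coordinate, sorted with cumulative weight:
  y=2 (Denby, w=90) cum 90
  y=5 (Brookfield, w=20) cum 110
  y=9 (Calder, w=60) cum 170  ← median
  y=19 (Elwood, w=110) cum 280
  y=20 (Ashton, w=7) cum 287
⇒ y* = 9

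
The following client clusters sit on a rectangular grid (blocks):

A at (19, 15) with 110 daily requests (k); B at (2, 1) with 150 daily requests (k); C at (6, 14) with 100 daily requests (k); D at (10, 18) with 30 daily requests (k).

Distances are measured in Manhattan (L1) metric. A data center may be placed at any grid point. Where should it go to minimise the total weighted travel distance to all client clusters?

Manhattan distance separates: Σwᵢ(|x−xᵢ|+|y−yᵢ|) = Σwᵢ|x−xᵢ| + Σwᵢ|y−yᵢ|, so x and y are optimised independently as 1-D weighted medians.
Total weight W = 390; half = 195.
x-coordinate, sorted with cumulative weight:
  x=2 (B, w=150) cum 150
  x=6 (C, w=100) cum 250  ← median
  x=10 (D, w=30) cum 280
  x=19 (A, w=110) cum 390
⇒ x* = 6
y-coordinate, sorted with cumulative weight:
  y=1 (B, w=150) cum 150
  y=14 (C, w=100) cum 250  ← median
  y=15 (A, w=110) cum 360
  y=18 (D, w=30) cum 390
⇒ y* = 14

(6, 14)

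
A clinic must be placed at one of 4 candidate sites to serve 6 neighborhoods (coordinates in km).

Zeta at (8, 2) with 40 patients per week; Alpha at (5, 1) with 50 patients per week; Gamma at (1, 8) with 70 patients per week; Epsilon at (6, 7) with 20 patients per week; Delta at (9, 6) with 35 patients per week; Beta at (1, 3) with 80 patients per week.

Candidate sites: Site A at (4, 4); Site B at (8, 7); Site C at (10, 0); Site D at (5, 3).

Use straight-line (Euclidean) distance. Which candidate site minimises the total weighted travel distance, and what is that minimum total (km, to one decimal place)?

Site A, total 1200.6 km

Total weighted distance at each candidate:
  Site A (4, 4): total = 1200.6
  Site B (8, 7): total = 1764.9
  Site C (10, 0): total = 2344.1
  Site D (5, 3): total = 1252.2
Minimum is at Site A with total 1200.6 km.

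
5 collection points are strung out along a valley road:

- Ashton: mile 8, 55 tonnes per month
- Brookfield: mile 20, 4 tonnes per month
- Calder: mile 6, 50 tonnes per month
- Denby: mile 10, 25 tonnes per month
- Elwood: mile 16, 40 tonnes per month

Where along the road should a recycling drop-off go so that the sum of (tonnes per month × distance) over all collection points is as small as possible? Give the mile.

For a sum of weighted absolute distances on a line, the optimum is the weighted median (not the mean). Total weight W = 174; half-weight = 87.
Sort by position and accumulate weight:
  mile 6 (Calder, w=50) → cum 50
  mile 8 (Ashton, w=55) → cum 105  ≥ 87 → median here
  mile 10 (Denby, w=25) → cum 130
  mile 16 (Elwood, w=40) → cum 170
  mile 20 (Brookfield, w=4) → cum 174
Optimal location: mile 8.

x = 8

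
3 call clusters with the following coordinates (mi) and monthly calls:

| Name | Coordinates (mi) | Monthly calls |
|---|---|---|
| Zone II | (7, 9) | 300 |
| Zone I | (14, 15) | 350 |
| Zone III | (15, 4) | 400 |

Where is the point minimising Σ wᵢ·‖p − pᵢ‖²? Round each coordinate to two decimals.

The minimiser of Σwᵢ‖p−pᵢ‖² is the weighted centroid p* = (Σwᵢpᵢ)/(Σwᵢ).
Σwᵢ = 1050.
Σwᵢxᵢ = 300·7 + 350·14 + 400·15 = 13000.
Σwᵢyᵢ = 300·9 + 350·15 + 400·4 = 9550.
x* = 13000/1050 = 12.38, y* = 9550/1050 = 9.10.

(12.38, 9.10)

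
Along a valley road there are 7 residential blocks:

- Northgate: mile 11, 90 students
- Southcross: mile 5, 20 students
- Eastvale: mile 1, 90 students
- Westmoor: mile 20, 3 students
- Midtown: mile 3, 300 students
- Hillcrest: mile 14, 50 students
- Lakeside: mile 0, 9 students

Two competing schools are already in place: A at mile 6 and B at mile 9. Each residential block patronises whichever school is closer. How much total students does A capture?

The indifferent point is the midpoint (6+9)/2 = 7.5; residential blocks left of it (closer to A at 6) go to A, those right go to B.
  Lakeside at 0 (w=9) → A
  Eastvale at 1 (w=90) → A
  Midtown at 3 (w=300) → A
  Southcross at 5 (w=20) → A
  Northgate at 11 (w=90) → B
  Hillcrest at 14 (w=50) → B
  Westmoor at 20 (w=3) → B
A captures 419; B captures 143.

419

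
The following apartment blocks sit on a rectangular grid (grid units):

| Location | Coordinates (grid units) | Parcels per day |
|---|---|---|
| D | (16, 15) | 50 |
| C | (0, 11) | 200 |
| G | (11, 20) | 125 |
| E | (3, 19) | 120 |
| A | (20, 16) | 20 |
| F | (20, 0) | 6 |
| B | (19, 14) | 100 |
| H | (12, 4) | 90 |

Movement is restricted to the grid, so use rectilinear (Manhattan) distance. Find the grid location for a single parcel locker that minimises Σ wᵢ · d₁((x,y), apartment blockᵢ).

Manhattan distance separates: Σwᵢ(|x−xᵢ|+|y−yᵢ|) = Σwᵢ|x−xᵢ| + Σwᵢ|y−yᵢ|, so x and y are optimised independently as 1-D weighted medians.
Total weight W = 711; half = 355.5.
x-coordinate, sorted with cumulative weight:
  x=0 (C, w=200) cum 200
  x=3 (E, w=120) cum 320
  x=11 (G, w=125) cum 445  ← median
  x=12 (H, w=90) cum 535
  x=16 (D, w=50) cum 585
  x=19 (B, w=100) cum 685
  x=20 (A, w=20) cum 705
  x=20 (F, w=6) cum 711
⇒ x* = 11
y-coordinate, sorted with cumulative weight:
  y=0 (F, w=6) cum 6
  y=4 (H, w=90) cum 96
  y=11 (C, w=200) cum 296
  y=14 (B, w=100) cum 396  ← median
  y=15 (D, w=50) cum 446
  y=16 (A, w=20) cum 466
  y=19 (E, w=120) cum 586
  y=20 (G, w=125) cum 711
⇒ y* = 14

(11, 14)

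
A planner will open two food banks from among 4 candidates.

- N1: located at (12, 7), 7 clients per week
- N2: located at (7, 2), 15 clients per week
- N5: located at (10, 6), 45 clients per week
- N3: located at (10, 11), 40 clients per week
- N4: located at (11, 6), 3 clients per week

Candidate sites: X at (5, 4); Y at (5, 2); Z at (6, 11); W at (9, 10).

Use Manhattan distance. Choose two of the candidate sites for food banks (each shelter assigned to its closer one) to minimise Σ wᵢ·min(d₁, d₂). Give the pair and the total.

{Y, W}, total 395

Evaluate every pair (each demand assigned to the nearer of the two):
  {Y, W}: total = 395
  {X, W}: total = 425
  {Z, W}: total = 515
  {X, Z}: total = 629
  {Y, Z}: total = 695
  {X, Y}: total = 919
Best pair: {Y, W} with total 395.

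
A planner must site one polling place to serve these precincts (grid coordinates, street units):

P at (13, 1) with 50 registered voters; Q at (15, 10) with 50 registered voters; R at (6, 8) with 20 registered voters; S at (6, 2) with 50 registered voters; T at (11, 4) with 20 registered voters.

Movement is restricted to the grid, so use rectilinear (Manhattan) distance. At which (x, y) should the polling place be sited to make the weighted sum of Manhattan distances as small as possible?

Manhattan distance separates: Σwᵢ(|x−xᵢ|+|y−yᵢ|) = Σwᵢ|x−xᵢ| + Σwᵢ|y−yᵢ|, so x and y are optimised independently as 1-D weighted medians.
Total weight W = 190; half = 95.
x-coordinate, sorted with cumulative weight:
  x=6 (R, w=20) cum 20
  x=6 (S, w=50) cum 70
  x=11 (T, w=20) cum 90
  x=13 (P, w=50) cum 140  ← median
  x=15 (Q, w=50) cum 190
⇒ x* = 13
y-coordinate, sorted with cumulative weight:
  y=1 (P, w=50) cum 50
  y=2 (S, w=50) cum 100  ← median
  y=4 (T, w=20) cum 120
  y=8 (R, w=20) cum 140
  y=10 (Q, w=50) cum 190
⇒ y* = 2

(13, 2)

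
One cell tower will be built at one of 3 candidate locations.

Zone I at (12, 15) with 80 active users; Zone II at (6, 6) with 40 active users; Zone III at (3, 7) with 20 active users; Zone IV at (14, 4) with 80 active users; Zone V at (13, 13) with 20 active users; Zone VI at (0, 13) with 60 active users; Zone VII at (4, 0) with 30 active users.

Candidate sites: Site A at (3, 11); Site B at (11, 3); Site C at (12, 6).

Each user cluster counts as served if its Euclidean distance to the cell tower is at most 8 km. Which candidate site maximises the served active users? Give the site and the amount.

Site B, covering 150

Coverage radius r = 8 km; a point is covered iff (Δx)²+(Δy)² ≤ 8² = 64.
  Site A (3, 11): covers {Zone II, Zone III, Zone VI} → 120
  Site B (11, 3): covers {Zone II, Zone IV, Zone VII} → 150
  Site C (12, 6): covers {Zone II, Zone IV, Zone V} → 140
Maximum coverage at Site B: 150 active users.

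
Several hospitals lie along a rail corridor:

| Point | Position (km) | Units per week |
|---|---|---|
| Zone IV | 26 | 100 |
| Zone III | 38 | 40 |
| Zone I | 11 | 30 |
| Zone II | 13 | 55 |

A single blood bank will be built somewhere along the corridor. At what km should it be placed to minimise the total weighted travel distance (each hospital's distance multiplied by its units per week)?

x = 26

For a sum of weighted absolute distances on a line, the optimum is the weighted median (not the mean). Total weight W = 225; half-weight = 112.5.
Sort by position and accumulate weight:
  km 11 (Zone I, w=30) → cum 30
  km 13 (Zone II, w=55) → cum 85
  km 26 (Zone IV, w=100) → cum 185  ≥ 112.5 → median here
  km 38 (Zone III, w=40) → cum 225
Optimal location: km 26.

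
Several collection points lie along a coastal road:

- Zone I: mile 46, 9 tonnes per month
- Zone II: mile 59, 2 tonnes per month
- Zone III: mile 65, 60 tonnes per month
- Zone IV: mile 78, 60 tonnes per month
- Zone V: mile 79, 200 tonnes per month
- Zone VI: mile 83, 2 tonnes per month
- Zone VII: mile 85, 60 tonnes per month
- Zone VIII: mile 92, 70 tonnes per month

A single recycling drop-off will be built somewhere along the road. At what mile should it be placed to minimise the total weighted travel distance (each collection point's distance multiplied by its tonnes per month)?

x = 79

For a sum of weighted absolute distances on a line, the optimum is the weighted median (not the mean). Total weight W = 463; half-weight = 231.5.
Sort by position and accumulate weight:
  mile 46 (Zone I, w=9) → cum 9
  mile 59 (Zone II, w=2) → cum 11
  mile 65 (Zone III, w=60) → cum 71
  mile 78 (Zone IV, w=60) → cum 131
  mile 79 (Zone V, w=200) → cum 331  ≥ 231.5 → median here
  mile 83 (Zone VI, w=2) → cum 333
  mile 85 (Zone VII, w=60) → cum 393
  mile 92 (Zone VIII, w=70) → cum 463
Optimal location: mile 79.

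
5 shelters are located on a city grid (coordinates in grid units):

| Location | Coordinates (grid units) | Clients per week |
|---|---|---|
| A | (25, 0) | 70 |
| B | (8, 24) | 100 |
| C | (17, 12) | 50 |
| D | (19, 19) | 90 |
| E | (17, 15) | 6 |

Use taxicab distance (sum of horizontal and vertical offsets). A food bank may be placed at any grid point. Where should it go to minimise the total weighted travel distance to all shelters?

(19, 19)

Manhattan distance separates: Σwᵢ(|x−xᵢ|+|y−yᵢ|) = Σwᵢ|x−xᵢ| + Σwᵢ|y−yᵢ|, so x and y are optimised independently as 1-D weighted medians.
Total weight W = 316; half = 158.
x-coordinate, sorted with cumulative weight:
  x=8 (B, w=100) cum 100
  x=17 (C, w=50) cum 150
  x=17 (E, w=6) cum 156
  x=19 (D, w=90) cum 246  ← median
  x=25 (A, w=70) cum 316
⇒ x* = 19
y-coordinate, sorted with cumulative weight:
  y=0 (A, w=70) cum 70
  y=12 (C, w=50) cum 120
  y=15 (E, w=6) cum 126
  y=19 (D, w=90) cum 216  ← median
  y=24 (B, w=100) cum 316
⇒ y* = 19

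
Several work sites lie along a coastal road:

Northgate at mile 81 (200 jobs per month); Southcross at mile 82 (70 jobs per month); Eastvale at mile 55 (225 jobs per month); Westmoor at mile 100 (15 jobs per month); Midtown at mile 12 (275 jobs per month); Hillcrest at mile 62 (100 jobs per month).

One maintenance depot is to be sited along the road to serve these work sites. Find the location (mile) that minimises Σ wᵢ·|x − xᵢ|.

x = 55

For a sum of weighted absolute distances on a line, the optimum is the weighted median (not the mean). Total weight W = 885; half-weight = 442.5.
Sort by position and accumulate weight:
  mile 12 (Midtown, w=275) → cum 275
  mile 55 (Eastvale, w=225) → cum 500  ≥ 442.5 → median here
  mile 62 (Hillcrest, w=100) → cum 600
  mile 81 (Northgate, w=200) → cum 800
  mile 82 (Southcross, w=70) → cum 870
  mile 100 (Westmoor, w=15) → cum 885
Optimal location: mile 55.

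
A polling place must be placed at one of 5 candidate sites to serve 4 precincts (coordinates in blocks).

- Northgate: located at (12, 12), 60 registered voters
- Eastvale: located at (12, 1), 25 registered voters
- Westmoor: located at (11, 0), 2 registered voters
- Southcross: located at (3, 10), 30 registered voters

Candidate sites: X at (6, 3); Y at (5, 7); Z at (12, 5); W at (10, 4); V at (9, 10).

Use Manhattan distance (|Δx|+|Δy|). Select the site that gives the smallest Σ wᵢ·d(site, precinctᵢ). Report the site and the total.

Total weighted distance at each candidate:
  X (6, 3): total = 1416
  Y (5, 7): total = 1221
  Z (12, 5): total = 952
  W (10, 4): total = 1125
  V (9, 10): total = 804
Minimum is at V with total 804 blocks.

V, total 804 blocks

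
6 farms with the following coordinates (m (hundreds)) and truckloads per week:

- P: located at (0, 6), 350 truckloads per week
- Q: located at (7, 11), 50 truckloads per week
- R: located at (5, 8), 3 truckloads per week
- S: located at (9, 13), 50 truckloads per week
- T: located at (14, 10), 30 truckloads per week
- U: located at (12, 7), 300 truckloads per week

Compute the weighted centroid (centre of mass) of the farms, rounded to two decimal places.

The minimiser of Σwᵢ‖p−pᵢ‖² is the weighted centroid p* = (Σwᵢpᵢ)/(Σwᵢ).
Σwᵢ = 783.
Σwᵢxᵢ = 350·0 + 50·7 + 3·5 + 50·9 + 30·14 + 300·12 = 4835.
Σwᵢyᵢ = 350·6 + 50·11 + 3·8 + 50·13 + 30·10 + 300·7 = 5724.
x* = 4835/783 = 6.17, y* = 5724/783 = 7.31.

(6.17, 7.31)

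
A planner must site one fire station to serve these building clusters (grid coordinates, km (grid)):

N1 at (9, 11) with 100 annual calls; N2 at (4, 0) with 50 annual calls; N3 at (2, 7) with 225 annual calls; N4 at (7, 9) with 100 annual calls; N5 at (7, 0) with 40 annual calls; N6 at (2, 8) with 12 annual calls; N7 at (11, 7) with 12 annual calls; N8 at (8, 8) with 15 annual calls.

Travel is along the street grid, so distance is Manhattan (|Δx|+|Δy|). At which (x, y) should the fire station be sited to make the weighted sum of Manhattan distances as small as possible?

(4, 7)

Manhattan distance separates: Σwᵢ(|x−xᵢ|+|y−yᵢ|) = Σwᵢ|x−xᵢ| + Σwᵢ|y−yᵢ|, so x and y are optimised independently as 1-D weighted medians.
Total weight W = 554; half = 277.
x-coordinate, sorted with cumulative weight:
  x=2 (N3, w=225) cum 225
  x=2 (N6, w=12) cum 237
  x=4 (N2, w=50) cum 287  ← median
  x=7 (N4, w=100) cum 387
  x=7 (N5, w=40) cum 427
  x=8 (N8, w=15) cum 442
  x=9 (N1, w=100) cum 542
  x=11 (N7, w=12) cum 554
⇒ x* = 4
y-coordinate, sorted with cumulative weight:
  y=0 (N2, w=50) cum 50
  y=0 (N5, w=40) cum 90
  y=7 (N3, w=225) cum 315  ← median
  y=7 (N7, w=12) cum 327
  y=8 (N6, w=12) cum 339
  y=8 (N8, w=15) cum 354
  y=9 (N4, w=100) cum 454
  y=11 (N1, w=100) cum 554
⇒ y* = 7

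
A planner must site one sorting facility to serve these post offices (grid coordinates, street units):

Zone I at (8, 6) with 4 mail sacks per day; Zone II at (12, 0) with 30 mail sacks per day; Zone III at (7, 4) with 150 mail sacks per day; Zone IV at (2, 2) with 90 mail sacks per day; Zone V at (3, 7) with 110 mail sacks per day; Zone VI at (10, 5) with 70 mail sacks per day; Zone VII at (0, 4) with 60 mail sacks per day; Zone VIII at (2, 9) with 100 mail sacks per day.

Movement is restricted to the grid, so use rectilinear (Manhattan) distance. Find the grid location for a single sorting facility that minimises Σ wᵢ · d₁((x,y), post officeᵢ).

Manhattan distance separates: Σwᵢ(|x−xᵢ|+|y−yᵢ|) = Σwᵢ|x−xᵢ| + Σwᵢ|y−yᵢ|, so x and y are optimised independently as 1-D weighted medians.
Total weight W = 614; half = 307.
x-coordinate, sorted with cumulative weight:
  x=0 (Zone VII, w=60) cum 60
  x=2 (Zone IV, w=90) cum 150
  x=2 (Zone VIII, w=100) cum 250
  x=3 (Zone V, w=110) cum 360  ← median
  x=7 (Zone III, w=150) cum 510
  x=8 (Zone I, w=4) cum 514
  x=10 (Zone VI, w=70) cum 584
  x=12 (Zone II, w=30) cum 614
⇒ x* = 3
y-coordinate, sorted with cumulative weight:
  y=0 (Zone II, w=30) cum 30
  y=2 (Zone IV, w=90) cum 120
  y=4 (Zone III, w=150) cum 270
  y=4 (Zone VII, w=60) cum 330  ← median
  y=5 (Zone VI, w=70) cum 400
  y=6 (Zone I, w=4) cum 404
  y=7 (Zone V, w=110) cum 514
  y=9 (Zone VIII, w=100) cum 614
⇒ y* = 4

(3, 4)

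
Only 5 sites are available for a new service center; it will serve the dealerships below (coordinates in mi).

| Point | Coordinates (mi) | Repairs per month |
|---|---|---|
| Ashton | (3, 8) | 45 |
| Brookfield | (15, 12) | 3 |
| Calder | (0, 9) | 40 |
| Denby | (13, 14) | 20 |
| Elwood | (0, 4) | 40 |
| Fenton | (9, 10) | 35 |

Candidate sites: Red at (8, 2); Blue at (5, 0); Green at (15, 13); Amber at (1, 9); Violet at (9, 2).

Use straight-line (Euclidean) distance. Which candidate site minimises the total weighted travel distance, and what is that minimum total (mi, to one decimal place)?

Total weighted distance at each candidate:
  Red (8, 2): total = 1685.3
  Blue (5, 0): total = 1785.3
  Green (15, 13): total = 2188.2
  Amber (1, 9): total = 929.7
  Violet (9, 2): total = 1774.7
Minimum is at Amber with total 929.7 mi.

Amber, total 929.7 mi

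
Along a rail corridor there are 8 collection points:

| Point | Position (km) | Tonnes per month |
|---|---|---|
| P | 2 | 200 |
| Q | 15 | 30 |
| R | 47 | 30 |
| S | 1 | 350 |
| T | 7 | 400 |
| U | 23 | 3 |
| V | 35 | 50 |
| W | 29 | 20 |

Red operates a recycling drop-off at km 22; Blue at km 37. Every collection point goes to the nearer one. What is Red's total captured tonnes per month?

1003

The indifferent point is the midpoint (22+37)/2 = 29.5; collection points left of it (closer to Red at 22) go to Red, those right go to Blue.
  S at 1 (w=350) → Red
  P at 2 (w=200) → Red
  T at 7 (w=400) → Red
  Q at 15 (w=30) → Red
  U at 23 (w=3) → Red
  W at 29 (w=20) → Red
  V at 35 (w=50) → Blue
  R at 47 (w=30) → Blue
Red captures 1003; Blue captures 80.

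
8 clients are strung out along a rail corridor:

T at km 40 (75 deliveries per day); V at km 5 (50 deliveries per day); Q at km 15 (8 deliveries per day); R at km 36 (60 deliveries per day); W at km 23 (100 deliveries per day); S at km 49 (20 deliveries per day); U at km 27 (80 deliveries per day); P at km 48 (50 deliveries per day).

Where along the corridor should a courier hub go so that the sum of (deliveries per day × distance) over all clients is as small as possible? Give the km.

For a sum of weighted absolute distances on a line, the optimum is the weighted median (not the mean). Total weight W = 443; half-weight = 221.5.
Sort by position and accumulate weight:
  km 5 (V, w=50) → cum 50
  km 15 (Q, w=8) → cum 58
  km 23 (W, w=100) → cum 158
  km 27 (U, w=80) → cum 238  ≥ 221.5 → median here
  km 36 (R, w=60) → cum 298
  km 40 (T, w=75) → cum 373
  km 48 (P, w=50) → cum 423
  km 49 (S, w=20) → cum 443
Optimal location: km 27.

x = 27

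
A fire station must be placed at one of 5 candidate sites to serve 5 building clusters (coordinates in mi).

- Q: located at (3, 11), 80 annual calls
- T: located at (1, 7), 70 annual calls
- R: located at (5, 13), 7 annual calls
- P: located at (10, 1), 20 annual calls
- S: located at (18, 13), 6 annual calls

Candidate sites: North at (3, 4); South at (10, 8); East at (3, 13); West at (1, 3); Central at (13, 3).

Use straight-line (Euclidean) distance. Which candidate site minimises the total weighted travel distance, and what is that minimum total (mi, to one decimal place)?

Total weighted distance at each candidate:
  North (3, 4): total = 1134.2
  South (10, 8): total = 1489.2
  East (3, 13): total = 984.6
  West (1, 3): total = 1317.8
  Central (13, 3): total = 2138.8
Minimum is at East with total 984.6 mi.

East, total 984.6 mi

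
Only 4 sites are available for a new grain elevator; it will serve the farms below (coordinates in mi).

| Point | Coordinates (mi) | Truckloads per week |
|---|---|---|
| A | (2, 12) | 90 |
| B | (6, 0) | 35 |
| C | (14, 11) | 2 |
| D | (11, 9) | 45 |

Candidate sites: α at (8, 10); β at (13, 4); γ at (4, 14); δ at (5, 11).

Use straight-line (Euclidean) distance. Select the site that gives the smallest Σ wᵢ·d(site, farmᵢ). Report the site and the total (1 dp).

δ, total 973.8 mi

Total weighted distance at each candidate:
  α (8, 10): total = 1080.6
  β (13, 4): total = 1762.8
  γ (4, 14): total = 1157.5
  δ (5, 11): total = 973.8
Minimum is at δ with total 973.8 mi.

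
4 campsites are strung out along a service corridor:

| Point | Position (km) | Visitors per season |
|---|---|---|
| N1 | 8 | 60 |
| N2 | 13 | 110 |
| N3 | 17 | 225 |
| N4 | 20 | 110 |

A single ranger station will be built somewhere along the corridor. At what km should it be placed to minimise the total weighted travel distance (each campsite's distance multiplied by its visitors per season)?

For a sum of weighted absolute distances on a line, the optimum is the weighted median (not the mean). Total weight W = 505; half-weight = 252.5.
Sort by position and accumulate weight:
  km 8 (N1, w=60) → cum 60
  km 13 (N2, w=110) → cum 170
  km 17 (N3, w=225) → cum 395  ≥ 252.5 → median here
  km 20 (N4, w=110) → cum 505
Optimal location: km 17.

x = 17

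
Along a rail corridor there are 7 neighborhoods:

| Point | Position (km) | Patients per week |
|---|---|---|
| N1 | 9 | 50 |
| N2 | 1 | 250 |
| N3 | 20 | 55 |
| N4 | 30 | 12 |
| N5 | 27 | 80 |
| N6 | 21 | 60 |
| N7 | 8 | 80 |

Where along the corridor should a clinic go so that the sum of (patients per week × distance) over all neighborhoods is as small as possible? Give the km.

For a sum of weighted absolute distances on a line, the optimum is the weighted median (not the mean). Total weight W = 587; half-weight = 293.5.
Sort by position and accumulate weight:
  km 1 (N2, w=250) → cum 250
  km 8 (N7, w=80) → cum 330  ≥ 293.5 → median here
  km 9 (N1, w=50) → cum 380
  km 20 (N3, w=55) → cum 435
  km 21 (N6, w=60) → cum 495
  km 27 (N5, w=80) → cum 575
  km 30 (N4, w=12) → cum 587
Optimal location: km 8.

x = 8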